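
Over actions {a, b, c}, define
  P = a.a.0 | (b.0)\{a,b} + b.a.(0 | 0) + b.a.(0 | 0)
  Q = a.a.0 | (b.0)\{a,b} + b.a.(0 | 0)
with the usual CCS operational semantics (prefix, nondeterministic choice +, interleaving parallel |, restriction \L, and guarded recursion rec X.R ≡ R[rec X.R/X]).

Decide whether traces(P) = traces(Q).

traces(P) = traces(Q)

P's transition system — 5 states:
  p0 = a.a.0 | (b.0)\{a,b} + b.a.(0 | 0) + b.a.(0 | 0) ⊢ -a-> p1, -b-> p2
  p1 = a.0 | (b.0)\{a,b} ⊢ -a-> p3
  p2 = a.(0 | 0) ⊢ -a-> p4
  p3 = 0 | (b.0)\{a,b} ⊢ ∅
  p4 = 0 | 0 ⊢ ∅
Q's transition system — 5 states:
  q0 = a.a.0 | (b.0)\{a,b} + b.a.(0 | 0) ⊢ -a-> q1, -b-> q2
  q1 = a.0 | (b.0)\{a,b} ⊢ -a-> q3
  q2 = a.(0 | 0) ⊢ -a-> q4
  q3 = 0 | (b.0)\{a,b} ⊢ ∅
  q4 = 0 | 0 ⊢ ∅
Partition-refinement fixed point:
  B0 = {p0, q0}
  B1 = {p1, p2, q1, q2}
  B2 = {p3, p4, q3, q4}
p0 ∈ B0, q0 ∈ B0 → same block
Bisimilar ⇒ trace-equivalent.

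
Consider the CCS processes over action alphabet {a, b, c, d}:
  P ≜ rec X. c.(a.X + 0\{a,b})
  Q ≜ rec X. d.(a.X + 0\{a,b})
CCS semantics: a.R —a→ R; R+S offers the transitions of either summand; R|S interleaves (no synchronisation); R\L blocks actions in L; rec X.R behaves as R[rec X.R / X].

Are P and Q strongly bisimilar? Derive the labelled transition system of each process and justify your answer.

P ≁ Q

P's transition system — 2 states:
  p0 = rec X. c.(a.X + 0\{a,b}) → ··c··> p1
  p1 = a.(rec X. c.(a.X + 0\{a,b})) + 0\{a,b} → ··a··> p0
Q's transition system — 2 states:
  q0 = rec X. d.(a.X + 0\{a,b}) → ··d··> q1
  q1 = a.(rec X. d.(a.X + 0\{a,b})) + 0\{a,b} → ··a··> q0
Partition-refinement fixed point:
  B0 = {p0}
  B1 = {p1}
  B2 = {q0}
  B3 = {q1}
p0 ∈ B0, q0 ∈ B2 → different blocks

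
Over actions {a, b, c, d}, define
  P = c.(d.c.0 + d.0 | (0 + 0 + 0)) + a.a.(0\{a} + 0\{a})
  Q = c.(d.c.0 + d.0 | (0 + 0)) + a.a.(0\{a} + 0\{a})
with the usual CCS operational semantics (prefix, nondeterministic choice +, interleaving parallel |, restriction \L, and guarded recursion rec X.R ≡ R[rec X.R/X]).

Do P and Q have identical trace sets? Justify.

YES

P's transition system — 7 states:
  m0 = c.(d.c.0 + d.0 | (0 + 0 + 0)) + a.a.(0\{a} + 0\{a}) | =a=> m1, =c=> m2
  m1 = a.(0\{a} + 0\{a}) | =a=> m3
  m2 = d.c.0 + d.0 | (0 + 0 + 0) | =d=> m4, =d=> m5
  m3 = 0\{a} + 0\{a} | ·
  m4 = 0 | (0 + 0 + 0) | ·
  m5 = c.0 | =c=> m6
  m6 = 0 | ·
Q's transition system — 7 states:
  n0 = c.(d.c.0 + d.0 | (0 + 0)) + a.a.(0\{a} + 0\{a}) | =a=> n1, =c=> n2
  n1 = a.(0\{a} + 0\{a}) | =a=> n3
  n2 = d.c.0 + d.0 | (0 + 0) | =d=> n4, =d=> n5
  n3 = 0\{a} + 0\{a} | ·
  n4 = 0 | (0 + 0) | ·
  n5 = c.0 | =c=> n6
  n6 = 0 | ·
Bisimilarity quotient blocks:
  B0 = {m0, n0}
  B1 = {m2, n2}
  B2 = {m5, n5}
  B3 = {m3, m4, m6, n3, n4, n6}
  B4 = {m1, n1}
m0 ∈ B0, n0 ∈ B0 → same block
Bisimilar ⇒ trace-equivalent.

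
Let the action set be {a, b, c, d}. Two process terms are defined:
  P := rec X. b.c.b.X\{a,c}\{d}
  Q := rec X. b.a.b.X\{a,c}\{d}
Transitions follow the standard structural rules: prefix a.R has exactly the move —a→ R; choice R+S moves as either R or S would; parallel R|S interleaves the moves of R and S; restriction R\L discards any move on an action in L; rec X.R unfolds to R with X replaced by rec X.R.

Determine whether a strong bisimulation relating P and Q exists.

P ≁ Q

Reachable graph of P (5 states):
  m0 = rec X. b.c.b.X\{a,c}\{d} → --b--▸ m1
  m1 = c.b.(rec X. b.c.b.X\{a,c}\{d})\{a,c}\{d} → --c--▸ m2
  m2 = b.(rec X. b.c.b.X\{a,c}\{d})\{a,c}\{d} → --b--▸ m3
  m3 = (rec X. b.c.b.X\{a,c}\{d})\{a,c}\{d} → --b--▸ m4
  m4 = (c.b.(rec X. b.c.b.X\{a,c}\{d})\{a,c}\{d})\{a,c}\{d} → (no moves)
Reachable graph of Q (5 states):
  n0 = rec X. b.a.b.X\{a,c}\{d} → --b--▸ n1
  n1 = a.b.(rec X. b.a.b.X\{a,c}\{d})\{a,c}\{d} → --a--▸ n2
  n2 = b.(rec X. b.a.b.X\{a,c}\{d})\{a,c}\{d} → --b--▸ n3
  n3 = (rec X. b.a.b.X\{a,c}\{d})\{a,c}\{d} → --b--▸ n4
  n4 = (a.b.(rec X. b.a.b.X\{a,c}\{d})\{a,c}\{d})\{a,c}\{d} → (no moves)
Partition-refinement fixed point:
  B0 = {m0}
  B1 = {m1}
  B2 = {m2, n2}
  B3 = {m3, n3}
  B4 = {m4, n4}
  B5 = {n0}
  B6 = {n1}
m0 ∈ B0, n0 ∈ B5 → different blocks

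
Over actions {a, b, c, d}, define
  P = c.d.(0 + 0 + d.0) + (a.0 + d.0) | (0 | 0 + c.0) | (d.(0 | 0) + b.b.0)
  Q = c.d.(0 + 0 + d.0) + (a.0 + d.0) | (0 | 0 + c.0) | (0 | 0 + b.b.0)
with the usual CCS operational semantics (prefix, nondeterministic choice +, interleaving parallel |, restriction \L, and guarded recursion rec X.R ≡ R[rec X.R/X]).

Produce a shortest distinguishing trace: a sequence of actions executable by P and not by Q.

ad

Reachable graph of P (19 states):
  u0 = c.d.(0 + 0 + d.0) + (a.0 + d.0) | (0 | 0 + c.0) | (d.(0 | 0) + b.b.0) has moves --a--▸ u1, --b--▸ u2, --c--▸ u3, --c--▸ u4, --d--▸ u1, --d--▸ u5
  u1 = 0 | (0 | 0 + c.0) | (d.(0 | 0) + b.b.0) has moves --b--▸ u6, --c--▸ u7, --d--▸ u8
  u2 = (a.0 + d.0) | (0 | 0 + c.0) | b.0 has moves --a--▸ u6, --b--▸ u9, --c--▸ u10, --d--▸ u6
  u3 = (a.0 + d.0) | 0 | (d.(0 | 0) + b.b.0) has moves --a--▸ u7, --b--▸ u10, --d--▸ u11, --d--▸ u7
  u4 = d.(0 + 0 + d.0) has moves --d--▸ u12
  u5 = (a.0 + d.0) | (0 | 0 + c.0) | (0 | 0) has moves --a--▸ u8, --c--▸ u11, --d--▸ u8
  u6 = 0 | (0 | 0 + c.0) | b.0 has moves --b--▸ u13, --c--▸ u14
  u7 = 0 | 0 | (d.(0 | 0) + b.b.0) has moves --b--▸ u14, --d--▸ u15
  u8 = 0 | (0 | 0 + c.0) | (0 | 0) has moves --c--▸ u15
  u9 = (a.0 + d.0) | (0 | 0 + c.0) | 0 has moves --a--▸ u13, --c--▸ u16, --d--▸ u13
  u10 = (a.0 + d.0) | 0 | b.0 has moves --a--▸ u14, --b--▸ u16, --d--▸ u14
  u11 = (a.0 + d.0) | 0 | (0 | 0) has moves --a--▸ u15, --d--▸ u15
  u12 = 0 + 0 + d.0 has moves --d--▸ u17
  u13 = 0 | (0 | 0 + c.0) | 0 has moves --c--▸ u18
  u14 = 0 | 0 | b.0 has moves --b--▸ u18
  u15 = 0 | 0 | (0 | 0) has moves (no moves)
  u16 = (a.0 + d.0) | 0 | 0 has moves --a--▸ u18, --d--▸ u18
  u17 = 0 has moves (no moves)
  u18 = 0 | 0 | 0 has moves (no moves)
Reachable graph of Q (15 states):
  v0 = c.d.(0 + 0 + d.0) + (a.0 + d.0) | (0 | 0 + c.0) | (0 | 0 + b.b.0) has moves --a--▸ v1, --b--▸ v2, --c--▸ v3, --c--▸ v4, --d--▸ v1
  v1 = 0 | (0 | 0 + c.0) | (0 | 0 + b.b.0) has moves --b--▸ v5, --c--▸ v6
  v2 = (a.0 + d.0) | (0 | 0 + c.0) | b.0 has moves --a--▸ v5, --b--▸ v7, --c--▸ v8, --d--▸ v5
  v3 = (a.0 + d.0) | 0 | (0 | 0 + b.b.0) has moves --a--▸ v6, --b--▸ v8, --d--▸ v6
  v4 = d.(0 + 0 + d.0) has moves --d--▸ v9
  v5 = 0 | (0 | 0 + c.0) | b.0 has moves --b--▸ v10, --c--▸ v11
  v6 = 0 | 0 | (0 | 0 + b.b.0) has moves --b--▸ v11
  v7 = (a.0 + d.0) | (0 | 0 + c.0) | 0 has moves --a--▸ v10, --c--▸ v12, --d--▸ v10
  v8 = (a.0 + d.0) | 0 | b.0 has moves --a--▸ v11, --b--▸ v12, --d--▸ v11
  v9 = 0 + 0 + d.0 has moves --d--▸ v13
  v10 = 0 | (0 | 0 + c.0) | 0 has moves --c--▸ v14
  v11 = 0 | 0 | b.0 has moves --b--▸ v14
  v12 = (a.0 + d.0) | 0 | 0 has moves --a--▸ v14, --d--▸ v14
  v13 = 0 has moves (no moves)
  v14 = 0 | 0 | 0 has moves (no moves)
Executing ad from P (initial set {u0}):
  [1] a ⇒ {u1}
  [2] d ⇒ {u8}
  ✓ P
Executing ad from Q (initial set {v0}):
  [1] a ⇒ {v1}
  [2] d ⇒ no successor for Q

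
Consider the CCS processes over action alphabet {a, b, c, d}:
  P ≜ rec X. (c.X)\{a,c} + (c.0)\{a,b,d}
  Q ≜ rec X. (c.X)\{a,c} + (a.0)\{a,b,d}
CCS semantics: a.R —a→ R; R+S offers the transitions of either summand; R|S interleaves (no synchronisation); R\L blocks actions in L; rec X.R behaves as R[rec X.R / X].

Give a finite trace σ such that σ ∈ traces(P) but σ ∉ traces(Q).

Reachable graph of P (2 states):
  p0 = rec X. (c.X)\{a,c} + (c.0)\{a,b,d} | =c=> p1
  p1 = 0\{a,b,d} | ·
Reachable graph of Q (1 states):
  q0 = rec X. (c.X)\{a,c} + (a.0)\{a,b,d} | ·
Run σ = ⟨c⟩ on P: start {p0}
  after c @ step 1: {p1}
  — P admits the full trace.
Run σ = ⟨c⟩ on Q: start {q0}
  after c @ step 1: no successor for Q

c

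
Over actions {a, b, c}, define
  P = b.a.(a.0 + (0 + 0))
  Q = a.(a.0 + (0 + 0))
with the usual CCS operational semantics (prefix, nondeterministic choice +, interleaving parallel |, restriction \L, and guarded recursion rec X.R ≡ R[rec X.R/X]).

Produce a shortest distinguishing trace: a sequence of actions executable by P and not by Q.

b

P's transition system — 4 states:
  s0 = b.a.(a.0 + (0 + 0)) has moves —b→ s1
  s1 = a.(a.0 + (0 + 0)) has moves —a→ s2
  s2 = a.0 + (0 + 0) has moves —a→ s3
  s3 = 0 has moves deadlocked
Q's transition system — 3 states:
  t0 = a.(a.0 + (0 + 0)) has moves —a→ t1
  t1 = a.0 + (0 + 0) has moves —a→ t2
  t2 = 0 has moves deadlocked
Executing b from P (initial set {s0}):
  after b @ step 1: {s1}
  P completes σ.
Executing b from Q (initial set {t0}):
  after b @ step 1: ∅  — Q cannot continue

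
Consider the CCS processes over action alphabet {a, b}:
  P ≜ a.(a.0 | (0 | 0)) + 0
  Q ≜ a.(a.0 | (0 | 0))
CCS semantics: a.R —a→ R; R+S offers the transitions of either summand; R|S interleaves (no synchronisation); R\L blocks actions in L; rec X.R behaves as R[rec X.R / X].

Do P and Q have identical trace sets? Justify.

trace-equivalent

LTS(P): 3 reachable states
  p0 = a.(a.0 | (0 | 0)) + 0 :: =a=> p1
  p1 = a.0 | (0 | 0) :: =a=> p2
  p2 = 0 | (0 | 0) :: stopped
LTS(Q): 3 reachable states
  q0 = a.(a.0 | (0 | 0)) :: =a=> q1
  q1 = a.0 | (0 | 0) :: =a=> q2
  q2 = 0 | (0 | 0) :: stopped
Coarsest stable partition (strong bisimilarity classes):
  B0 = {p0, q0}
  B1 = {p1, q1}
  B2 = {p2, q2}
p0 ∈ B0, q0 ∈ B0 → same block
Bisimilar ⇒ trace-equivalent.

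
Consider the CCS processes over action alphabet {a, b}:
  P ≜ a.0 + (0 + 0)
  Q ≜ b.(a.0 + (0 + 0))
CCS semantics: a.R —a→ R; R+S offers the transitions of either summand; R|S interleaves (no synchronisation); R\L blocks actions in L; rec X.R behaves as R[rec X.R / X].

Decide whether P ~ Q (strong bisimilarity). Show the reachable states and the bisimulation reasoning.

P's transition system — 2 states:
  p0 = a.0 + (0 + 0) ⊢ —a→ p1
  p1 = 0 ⊢ (no moves)
Q's transition system — 3 states:
  q0 = b.(a.0 + (0 + 0)) ⊢ —b→ q1
  q1 = a.0 + (0 + 0) ⊢ —a→ q2
  q2 = 0 ⊢ (no moves)
Bisimilarity quotient blocks:
  B0 = {p0, q1}
  B1 = {p1, q2}
  B2 = {q0}
p0 ∈ B0, q0 ∈ B2 → different blocks

not bisimilar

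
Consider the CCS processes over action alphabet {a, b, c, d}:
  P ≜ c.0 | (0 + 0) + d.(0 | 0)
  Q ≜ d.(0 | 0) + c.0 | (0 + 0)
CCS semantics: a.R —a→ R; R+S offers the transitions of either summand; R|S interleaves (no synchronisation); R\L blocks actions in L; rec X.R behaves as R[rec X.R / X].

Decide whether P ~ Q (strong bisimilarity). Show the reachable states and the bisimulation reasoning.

LTS(P): 3 reachable states
  m0 = c.0 | (0 + 0) + d.(0 | 0) → --c--▸ m1, --d--▸ m2
  m1 = 0 | (0 + 0) → stopped
  m2 = 0 | 0 → stopped
LTS(Q): 3 reachable states
  n0 = d.(0 | 0) + c.0 | (0 + 0) → --c--▸ n1, --d--▸ n2
  n1 = 0 | (0 + 0) → stopped
  n2 = 0 | 0 → stopped
Bisimilarity quotient blocks:
  B0 = {m0, n0}
  B1 = {m1, m2, n1, n2}
m0 ∈ B0, n0 ∈ B0 → same block

bisimilar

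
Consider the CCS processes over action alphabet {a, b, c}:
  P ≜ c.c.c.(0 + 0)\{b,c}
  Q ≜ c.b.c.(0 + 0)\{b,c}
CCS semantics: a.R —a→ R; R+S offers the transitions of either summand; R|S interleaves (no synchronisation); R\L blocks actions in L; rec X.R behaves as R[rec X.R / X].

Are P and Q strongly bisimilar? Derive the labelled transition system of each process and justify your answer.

not bisimilar

P's transition system — 4 states:
  s0 = c.c.c.(0 + 0)\{b,c} has moves —c→ s1
  s1 = c.c.(0 + 0)\{b,c} has moves —c→ s2
  s2 = c.(0 + 0)\{b,c} has moves —c→ s3
  s3 = (0 + 0)\{b,c} has moves ·
Q's transition system — 4 states:
  t0 = c.b.c.(0 + 0)\{b,c} has moves —c→ t1
  t1 = b.c.(0 + 0)\{b,c} has moves —b→ t2
  t2 = c.(0 + 0)\{b,c} has moves —c→ t3
  t3 = (0 + 0)\{b,c} has moves ·
Bisimilarity quotient blocks:
  B0 = {s0}
  B1 = {s1}
  B2 = {s2, t2}
  B3 = {s3, t3}
  B4 = {t0}
  B5 = {t1}
s0 ∈ B0, t0 ∈ B4 → different blocks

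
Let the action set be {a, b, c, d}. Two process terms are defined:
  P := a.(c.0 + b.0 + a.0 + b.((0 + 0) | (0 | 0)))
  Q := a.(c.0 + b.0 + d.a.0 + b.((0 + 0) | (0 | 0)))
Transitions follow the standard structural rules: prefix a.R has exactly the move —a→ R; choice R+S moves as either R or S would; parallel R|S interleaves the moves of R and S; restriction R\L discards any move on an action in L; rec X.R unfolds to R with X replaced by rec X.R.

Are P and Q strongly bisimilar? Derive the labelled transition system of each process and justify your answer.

P ≁ Q

Reachable graph of P (4 states):
  u0 = a.(c.0 + b.0 + a.0 + b.((0 + 0) | (0 | 0))) :: —a→ u1
  u1 = c.0 + b.0 + a.0 + b.((0 + 0) | (0 | 0)) :: —a→ u2, —b→ u2, —b→ u3, —c→ u2
  u2 = 0 :: ·
  u3 = (0 + 0) | (0 | 0) :: ·
Reachable graph of Q (5 states):
  v0 = a.(c.0 + b.0 + d.a.0 + b.((0 + 0) | (0 | 0))) :: —a→ v1
  v1 = c.0 + b.0 + d.a.0 + b.((0 + 0) | (0 | 0)) :: —b→ v2, —b→ v3, —c→ v3, —d→ v4
  v2 = (0 + 0) | (0 | 0) :: ·
  v3 = 0 :: ·
  v4 = a.0 :: —a→ v3
Bisimilarity quotient blocks:
  B0 = {u0}
  B1 = {u1}
  B2 = {u2, u3, v2, v3}
  B3 = {v0}
  B4 = {v1}
  B5 = {v4}
u0 ∈ B0, v0 ∈ B3 → different blocks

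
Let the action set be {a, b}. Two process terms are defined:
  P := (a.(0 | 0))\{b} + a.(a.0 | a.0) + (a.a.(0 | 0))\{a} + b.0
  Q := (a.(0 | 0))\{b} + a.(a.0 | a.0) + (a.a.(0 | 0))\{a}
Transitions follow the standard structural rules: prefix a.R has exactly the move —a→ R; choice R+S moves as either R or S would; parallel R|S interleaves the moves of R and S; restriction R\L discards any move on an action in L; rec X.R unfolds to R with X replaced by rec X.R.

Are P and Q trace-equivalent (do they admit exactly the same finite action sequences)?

trace-distinct — witness ⟨b⟩

Reachable graph of P (7 states):
  u0 = (a.(0 | 0))\{b} + a.(a.0 | a.0) + (a.a.(0 | 0))\{a} + b.0 → —a→ u1, —a→ u2, —b→ u3
  u1 = (0 | 0)\{b} → ·
  u2 = a.0 | a.0 → —a→ u4, —a→ u5
  u3 = 0 → ·
  u4 = 0 | a.0 → —a→ u6
  u5 = a.0 | 0 → —a→ u6
  u6 = 0 | 0 → ·
Reachable graph of Q (6 states):
  v0 = (a.(0 | 0))\{b} + a.(a.0 | a.0) + (a.a.(0 | 0))\{a} → —a→ v1, —a→ v2
  v1 = (0 | 0)\{b} → ·
  v2 = a.0 | a.0 → —a→ v3, —a→ v4
  v3 = 0 | a.0 → —a→ v5
  v4 = a.0 | 0 → —a→ v5
  v5 = 0 | 0 → ·
Run σ = ⟨b⟩ on P: start {u0}
  step 1 (b): {u3}
  ✓ P
Run σ = ⟨b⟩ on Q: start {v0}
  step 1 (b): ∅  — Q cannot continue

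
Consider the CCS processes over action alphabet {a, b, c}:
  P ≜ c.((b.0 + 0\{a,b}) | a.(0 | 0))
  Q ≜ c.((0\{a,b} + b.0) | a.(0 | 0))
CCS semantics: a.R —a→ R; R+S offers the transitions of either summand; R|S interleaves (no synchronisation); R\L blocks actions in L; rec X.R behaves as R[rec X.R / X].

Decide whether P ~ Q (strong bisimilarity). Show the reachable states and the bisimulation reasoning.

LTS(P): 5 reachable states
  p0 = c.((b.0 + 0\{a,b}) | a.(0 | 0)) has moves --c--▸ p1
  p1 = (b.0 + 0\{a,b}) | a.(0 | 0) has moves --a--▸ p2, --b--▸ p3
  p2 = (b.0 + 0\{a,b}) | (0 | 0) has moves --b--▸ p4
  p3 = 0 | a.(0 | 0) has moves --a--▸ p4
  p4 = 0 | (0 | 0) has moves ·
LTS(Q): 5 reachable states
  q0 = c.((0\{a,b} + b.0) | a.(0 | 0)) has moves --c--▸ q1
  q1 = (0\{a,b} + b.0) | a.(0 | 0) has moves --a--▸ q2, --b--▸ q3
  q2 = (0\{a,b} + b.0) | (0 | 0) has moves --b--▸ q4
  q3 = 0 | a.(0 | 0) has moves --a--▸ q4
  q4 = 0 | (0 | 0) has moves ·
Coarsest stable partition (strong bisimilarity classes):
  B0 = {p0, q0}
  B1 = {p1, q1}
  B2 = {p2, q2}
  B3 = {p4, q4}
  B4 = {p3, q3}
p0 ∈ B0, q0 ∈ B0 → same block

YES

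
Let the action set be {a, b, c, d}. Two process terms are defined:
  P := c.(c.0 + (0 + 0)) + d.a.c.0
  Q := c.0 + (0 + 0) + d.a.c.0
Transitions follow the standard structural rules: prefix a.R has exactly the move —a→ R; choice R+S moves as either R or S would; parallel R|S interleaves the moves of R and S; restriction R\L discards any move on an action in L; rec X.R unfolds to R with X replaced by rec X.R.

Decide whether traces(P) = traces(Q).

traces(P) ≠ traces(Q) — witness ⟨cc⟩

Reachable graph of P (5 states):
  s0 = c.(c.0 + (0 + 0)) + d.a.c.0 → --c--▸ s1, --d--▸ s2
  s1 = c.0 + (0 + 0) → --c--▸ s3
  s2 = a.c.0 → --a--▸ s4
  s3 = 0 → stopped
  s4 = c.0 → --c--▸ s3
Reachable graph of Q (4 states):
  t0 = c.0 + (0 + 0) + d.a.c.0 → --c--▸ t1, --d--▸ t2
  t1 = 0 → stopped
  t2 = a.c.0 → --a--▸ t3
  t3 = c.0 → --c--▸ t1
Run σ = ⟨cc⟩ on P: start {s0}
  [1] c ⇒ {s1}
  [2] c ⇒ {s3}
  — P admits the full trace.
Run σ = ⟨cc⟩ on Q: start {t0}
  [1] c ⇒ {t1}
  [2] c ⇒ ∅  — Q cannot continue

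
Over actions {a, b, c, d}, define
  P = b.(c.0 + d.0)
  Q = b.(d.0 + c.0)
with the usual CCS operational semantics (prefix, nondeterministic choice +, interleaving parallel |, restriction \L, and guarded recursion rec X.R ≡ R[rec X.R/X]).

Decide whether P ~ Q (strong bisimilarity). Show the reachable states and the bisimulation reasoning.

P ~ Q

P's transition system — 3 states:
  m0 = b.(c.0 + d.0) ⊢ --b--▸ m1
  m1 = c.0 + d.0 ⊢ --c--▸ m2, --d--▸ m2
  m2 = 0 ⊢ ∅
Q's transition system — 3 states:
  n0 = b.(d.0 + c.0) ⊢ --b--▸ n1
  n1 = d.0 + c.0 ⊢ --c--▸ n2, --d--▸ n2
  n2 = 0 ⊢ ∅
Bisimilarity quotient blocks:
  B0 = {m0, n0}
  B1 = {m1, n1}
  B2 = {m2, n2}
m0 ∈ B0, n0 ∈ B0 → same block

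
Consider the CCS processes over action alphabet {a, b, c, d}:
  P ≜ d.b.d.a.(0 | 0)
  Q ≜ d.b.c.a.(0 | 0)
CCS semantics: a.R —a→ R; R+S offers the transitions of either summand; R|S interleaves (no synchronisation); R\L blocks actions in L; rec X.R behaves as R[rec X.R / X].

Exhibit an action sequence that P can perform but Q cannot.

LTS(P): 5 reachable states
  s0 = d.b.d.a.(0 | 0) has moves --d--▸ s1
  s1 = b.d.a.(0 | 0) has moves --b--▸ s2
  s2 = d.a.(0 | 0) has moves --d--▸ s3
  s3 = a.(0 | 0) has moves --a--▸ s4
  s4 = 0 | 0 has moves (no moves)
LTS(Q): 5 reachable states
  t0 = d.b.c.a.(0 | 0) has moves --d--▸ t1
  t1 = b.c.a.(0 | 0) has moves --b--▸ t2
  t2 = c.a.(0 | 0) has moves --c--▸ t3
  t3 = a.(0 | 0) has moves --a--▸ t4
  t4 = 0 | 0 has moves (no moves)
Run σ = ⟨dbd⟩ on P: start {s0}
  [1] d ⇒ {s1}
  [2] b ⇒ {s2}
  [3] d ⇒ {s3}
  — P admits the full trace.
Run σ = ⟨dbd⟩ on Q: start {t0}
  [1] d ⇒ {t1}
  [2] b ⇒ {t2}
  [3] d ⇒ ∅  — Q cannot continue

dbd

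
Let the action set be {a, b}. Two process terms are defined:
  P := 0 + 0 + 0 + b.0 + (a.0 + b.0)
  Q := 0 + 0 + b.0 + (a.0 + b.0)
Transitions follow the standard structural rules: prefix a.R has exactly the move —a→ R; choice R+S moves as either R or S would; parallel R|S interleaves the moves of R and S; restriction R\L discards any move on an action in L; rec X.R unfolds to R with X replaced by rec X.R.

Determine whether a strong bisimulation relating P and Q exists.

P's transition system — 2 states:
  s0 = 0 + 0 + 0 + b.0 + (a.0 + b.0) ⊢ =a=> s1, =b=> s1
  s1 = 0 ⊢ ∅
Q's transition system — 2 states:
  t0 = 0 + 0 + b.0 + (a.0 + b.0) ⊢ =a=> t1, =b=> t1
  t1 = 0 ⊢ ∅
Partition-refinement fixed point:
  B0 = {s0, t0}
  B1 = {s1, t1}
s0 ∈ B0, t0 ∈ B0 → same block

bisimilar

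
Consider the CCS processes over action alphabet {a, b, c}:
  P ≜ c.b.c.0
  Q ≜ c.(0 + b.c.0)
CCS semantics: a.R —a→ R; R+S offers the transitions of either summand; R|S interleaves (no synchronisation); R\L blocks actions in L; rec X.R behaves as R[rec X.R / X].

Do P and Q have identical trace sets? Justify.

trace-equivalent

Reachable graph of P (4 states):
  p0 = c.b.c.0 ⊢ ··c··> p1
  p1 = b.c.0 ⊢ ··b··> p2
  p2 = c.0 ⊢ ··c··> p3
  p3 = 0 ⊢ ∅
Reachable graph of Q (4 states):
  q0 = c.(0 + b.c.0) ⊢ ··c··> q1
  q1 = 0 + b.c.0 ⊢ ··b··> q2
  q2 = c.0 ⊢ ··c··> q3
  q3 = 0 ⊢ ∅
Coarsest stable partition (strong bisimilarity classes):
  B0 = {p0, q0}
  B1 = {p1, q1}
  B2 = {p2, q2}
  B3 = {p3, q3}
p0 ∈ B0, q0 ∈ B0 → same block
Bisimilar ⇒ trace-equivalent.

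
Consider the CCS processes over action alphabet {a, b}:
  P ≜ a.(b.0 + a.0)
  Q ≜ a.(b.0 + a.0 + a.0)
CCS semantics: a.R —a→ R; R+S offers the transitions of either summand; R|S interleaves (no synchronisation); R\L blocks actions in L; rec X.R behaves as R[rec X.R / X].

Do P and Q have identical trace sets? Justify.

LTS(P): 3 reachable states
  m0 = a.(b.0 + a.0) | —a→ m1
  m1 = b.0 + a.0 | —a→ m2, —b→ m2
  m2 = 0 | ∅
LTS(Q): 3 reachable states
  n0 = a.(b.0 + a.0 + a.0) | —a→ n1
  n1 = b.0 + a.0 + a.0 | —a→ n2, —b→ n2
  n2 = 0 | ∅
Bisimilarity quotient blocks:
  B0 = {m0, n0}
  B1 = {m1, n1}
  B2 = {m2, n2}
m0 ∈ B0, n0 ∈ B0 → same block
Bisimilar ⇒ trace-equivalent.

traces(P) = traces(Q)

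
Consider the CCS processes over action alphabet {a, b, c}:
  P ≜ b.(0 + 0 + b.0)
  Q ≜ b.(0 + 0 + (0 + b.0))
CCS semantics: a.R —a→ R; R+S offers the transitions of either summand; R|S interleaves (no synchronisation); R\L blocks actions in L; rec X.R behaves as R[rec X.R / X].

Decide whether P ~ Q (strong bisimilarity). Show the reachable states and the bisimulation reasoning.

P ~ Q

LTS(P): 3 reachable states
  s0 = b.(0 + 0 + b.0) → —b→ s1
  s1 = 0 + 0 + b.0 → —b→ s2
  s2 = 0 → (no moves)
LTS(Q): 3 reachable states
  t0 = b.(0 + 0 + (0 + b.0)) → —b→ t1
  t1 = 0 + 0 + (0 + b.0) → —b→ t2
  t2 = 0 → (no moves)
Coarsest stable partition (strong bisimilarity classes):
  B0 = {s0, t0}
  B1 = {s1, t1}
  B2 = {s2, t2}
s0 ∈ B0, t0 ∈ B0 → same block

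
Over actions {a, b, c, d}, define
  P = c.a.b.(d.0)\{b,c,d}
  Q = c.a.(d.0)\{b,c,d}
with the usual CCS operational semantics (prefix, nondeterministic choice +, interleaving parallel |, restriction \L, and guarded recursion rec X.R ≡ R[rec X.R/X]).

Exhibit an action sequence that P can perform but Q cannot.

P's transition system — 4 states:
  p0 = c.a.b.(d.0)\{b,c,d} :: ··c··> p1
  p1 = a.b.(d.0)\{b,c,d} :: ··a··> p2
  p2 = b.(d.0)\{b,c,d} :: ··b··> p3
  p3 = (d.0)\{b,c,d} :: stopped
Q's transition system — 3 states:
  q0 = c.a.(d.0)\{b,c,d} :: ··c··> q1
  q1 = a.(d.0)\{b,c,d} :: ··a··> q2
  q2 = (d.0)\{b,c,d} :: stopped
Executing cab from P (initial set {p0}):
  step 1 (c): {p1}
  step 2 (a): {p2}
  step 3 (b): {p3}
  P completes σ.
Executing cab from Q (initial set {q0}):
  step 1 (c): {q1}
  step 2 (a): {q2}
  step 3 (b): ∅ (Q stuck)

cab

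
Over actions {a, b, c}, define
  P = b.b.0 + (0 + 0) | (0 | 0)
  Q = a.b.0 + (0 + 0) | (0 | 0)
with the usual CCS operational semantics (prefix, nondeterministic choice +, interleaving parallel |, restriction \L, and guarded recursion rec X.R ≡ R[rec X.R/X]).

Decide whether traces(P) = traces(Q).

LTS(P): 3 reachable states
  s0 = b.b.0 + (0 + 0) | (0 | 0) :: =b=> s1
  s1 = b.0 :: =b=> s2
  s2 = 0 :: stopped
LTS(Q): 3 reachable states
  t0 = a.b.0 + (0 + 0) | (0 | 0) :: =a=> t1
  t1 = b.0 :: =b=> t2
  t2 = 0 :: stopped
Trace ⟨b⟩ through P, begin at {s0}:
  step 1 (b): {s1}
  ✓ P
Trace ⟨b⟩ through Q, begin at {t0}:
  step 1 (b): ∅  — Q cannot continue

trace-distinct — witness ⟨b⟩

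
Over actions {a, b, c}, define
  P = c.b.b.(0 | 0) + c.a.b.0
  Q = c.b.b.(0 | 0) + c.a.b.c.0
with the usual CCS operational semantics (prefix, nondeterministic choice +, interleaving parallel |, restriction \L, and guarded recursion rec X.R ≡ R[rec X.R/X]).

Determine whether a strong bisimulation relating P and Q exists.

P ≁ Q

Reachable graph of P (7 states):
  m0 = c.b.b.(0 | 0) + c.a.b.0 has moves ··c··> m1, ··c··> m2
  m1 = a.b.0 has moves ··a··> m3
  m2 = b.b.(0 | 0) has moves ··b··> m4
  m3 = b.0 has moves ··b··> m5
  m4 = b.(0 | 0) has moves ··b··> m6
  m5 = 0 has moves stopped
  m6 = 0 | 0 has moves stopped
Reachable graph of Q (8 states):
  n0 = c.b.b.(0 | 0) + c.a.b.c.0 has moves ··c··> n1, ··c··> n2
  n1 = a.b.c.0 has moves ··a··> n3
  n2 = b.b.(0 | 0) has moves ··b··> n4
  n3 = b.c.0 has moves ··b··> n5
  n4 = b.(0 | 0) has moves ··b··> n6
  n5 = c.0 has moves ··c··> n7
  n6 = 0 | 0 has moves stopped
  n7 = 0 has moves stopped
Bisimilarity quotient blocks:
  B0 = {m0}
  B1 = {m2, n2}
  B2 = {m3, m4, n4}
  B3 = {m5, m6, n6, n7}
  B4 = {m1}
  B5 = {n0}
  B6 = {n1}
  B7 = {n3}
  B8 = {n5}
m0 ∈ B0, n0 ∈ B5 → different blocks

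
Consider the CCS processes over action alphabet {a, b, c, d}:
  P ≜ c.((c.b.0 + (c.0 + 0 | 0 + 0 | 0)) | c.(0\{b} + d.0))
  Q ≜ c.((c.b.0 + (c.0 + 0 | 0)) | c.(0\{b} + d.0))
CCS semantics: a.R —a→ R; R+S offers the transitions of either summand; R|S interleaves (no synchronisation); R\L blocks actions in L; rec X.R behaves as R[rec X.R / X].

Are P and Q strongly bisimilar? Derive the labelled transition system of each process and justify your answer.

Reachable graph of P (10 states):
  s0 = c.((c.b.0 + (c.0 + 0 | 0 + 0 | 0)) | c.(0\{b} + d.0)) has moves =c=> s1
  s1 = (c.b.0 + (c.0 + 0 | 0 + 0 | 0)) | c.(0\{b} + d.0) has moves =c=> s2, =c=> s3, =c=> s4
  s2 = (c.b.0 + (c.0 + 0 | 0 + 0 | 0)) | (0\{b} + d.0) has moves =c=> s5, =c=> s6, =d=> s7
  s3 = 0 | c.(0\{b} + d.0) has moves =c=> s5
  s4 = b.0 | c.(0\{b} + d.0) has moves =b=> s3, =c=> s6
  s5 = 0 | (0\{b} + d.0) has moves =d=> s8
  s6 = b.0 | (0\{b} + d.0) has moves =b=> s5, =d=> s9
  s7 = (c.b.0 + (c.0 + 0 | 0 + 0 | 0)) | 0 has moves =c=> s8, =c=> s9
  s8 = 0 | 0 has moves deadlocked
  s9 = b.0 | 0 has moves =b=> s8
Reachable graph of Q (10 states):
  t0 = c.((c.b.0 + (c.0 + 0 | 0)) | c.(0\{b} + d.0)) has moves =c=> t1
  t1 = (c.b.0 + (c.0 + 0 | 0)) | c.(0\{b} + d.0) has moves =c=> t2, =c=> t3, =c=> t4
  t2 = (c.b.0 + (c.0 + 0 | 0)) | (0\{b} + d.0) has moves =c=> t5, =c=> t6, =d=> t7
  t3 = 0 | c.(0\{b} + d.0) has moves =c=> t5
  t4 = b.0 | c.(0\{b} + d.0) has moves =b=> t3, =c=> t6
  t5 = 0 | (0\{b} + d.0) has moves =d=> t8
  t6 = b.0 | (0\{b} + d.0) has moves =b=> t5, =d=> t9
  t7 = (c.b.0 + (c.0 + 0 | 0)) | 0 has moves =c=> t8, =c=> t9
  t8 = 0 | 0 has moves deadlocked
  t9 = b.0 | 0 has moves =b=> t8
Bisimilarity quotient blocks:
  B0 = {s0, t0}
  B1 = {s1, t1}
  B2 = {s2, t2}
  B3 = {s6, t6}
  B4 = {s9, t9}
  B5 = {s8, t8}
  B6 = {s5, t5}
  B7 = {s7, t7}
  B8 = {s4, t4}
  B9 = {s3, t3}
s0 ∈ B0, t0 ∈ B0 → same block

bisimilar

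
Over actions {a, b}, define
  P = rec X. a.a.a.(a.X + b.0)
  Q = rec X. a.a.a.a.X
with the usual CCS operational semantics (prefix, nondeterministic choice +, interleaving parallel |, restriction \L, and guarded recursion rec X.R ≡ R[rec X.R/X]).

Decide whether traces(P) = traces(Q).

NO — witness ⟨aaab⟩

Reachable graph of P (5 states):
  p0 = rec X. a.a.a.(a.X + b.0) ⊢ —a→ p1
  p1 = a.a.(a.(rec X. a.a.a.(a.X + b.0)) + b.0) ⊢ —a→ p2
  p2 = a.(a.(rec X. a.a.a.(a.X + b.0)) + b.0) ⊢ —a→ p3
  p3 = a.(rec X. a.a.a.(a.X + b.0)) + b.0 ⊢ —a→ p0, —b→ p4
  p4 = 0 ⊢ deadlocked
Reachable graph of Q (4 states):
  q0 = rec X. a.a.a.a.X ⊢ —a→ q1
  q1 = a.a.a.(rec X. a.a.a.a.X) ⊢ —a→ q2
  q2 = a.a.(rec X. a.a.a.a.X) ⊢ —a→ q3
  q3 = a.(rec X. a.a.a.a.X) ⊢ —a→ q0
Run σ = ⟨aaab⟩ on P: start {p0}
  [1] a ⇒ {p1}
  [2] a ⇒ {p2}
  [3] a ⇒ {p3}
  [4] b ⇒ {p4}
  — P admits the full trace.
Run σ = ⟨aaab⟩ on Q: start {q0}
  [1] a ⇒ {q1}
  [2] a ⇒ {q2}
  [3] a ⇒ {q3}
  [4] b ⇒ ∅  — Q cannot continue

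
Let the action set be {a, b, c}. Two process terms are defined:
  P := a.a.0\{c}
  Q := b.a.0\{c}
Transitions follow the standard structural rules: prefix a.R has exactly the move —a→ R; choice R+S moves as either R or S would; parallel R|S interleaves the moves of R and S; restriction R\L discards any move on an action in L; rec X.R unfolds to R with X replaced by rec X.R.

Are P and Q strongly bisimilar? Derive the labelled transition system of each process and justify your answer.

P ≁ Q

P's transition system — 3 states:
  p0 = a.a.0\{c} has moves --a--▸ p1
  p1 = a.0\{c} has moves --a--▸ p2
  p2 = 0\{c} has moves (no moves)
Q's transition system — 3 states:
  q0 = b.a.0\{c} has moves --b--▸ q1
  q1 = a.0\{c} has moves --a--▸ q2
  q2 = 0\{c} has moves (no moves)
Partition-refinement fixed point:
  B0 = {p0}
  B1 = {p1, q1}
  B2 = {p2, q2}
  B3 = {q0}
p0 ∈ B0, q0 ∈ B3 → different blocks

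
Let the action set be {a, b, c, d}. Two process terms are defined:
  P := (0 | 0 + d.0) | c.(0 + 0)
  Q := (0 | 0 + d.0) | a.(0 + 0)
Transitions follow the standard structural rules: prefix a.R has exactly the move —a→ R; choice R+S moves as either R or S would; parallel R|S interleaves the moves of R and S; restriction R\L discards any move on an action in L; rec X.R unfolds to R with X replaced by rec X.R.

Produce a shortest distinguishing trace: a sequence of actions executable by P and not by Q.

c

P's transition system — 4 states:
  u0 = (0 | 0 + d.0) | c.(0 + 0) has moves —c→ u1, —d→ u2
  u1 = (0 | 0 + d.0) | (0 + 0) has moves —d→ u3
  u2 = 0 | c.(0 + 0) has moves —c→ u3
  u3 = 0 | (0 + 0) has moves ∅
Q's transition system — 4 states:
  v0 = (0 | 0 + d.0) | a.(0 + 0) has moves —a→ v1, —d→ v2
  v1 = (0 | 0 + d.0) | (0 + 0) has moves —d→ v3
  v2 = 0 | a.(0 + 0) has moves —a→ v3
  v3 = 0 | (0 + 0) has moves ∅
Executing c from P (initial set {u0}):
  step 1 (c): {u1}
  — P admits the full trace.
Executing c from Q (initial set {v0}):
  step 1 (c): ∅  — Q cannot continue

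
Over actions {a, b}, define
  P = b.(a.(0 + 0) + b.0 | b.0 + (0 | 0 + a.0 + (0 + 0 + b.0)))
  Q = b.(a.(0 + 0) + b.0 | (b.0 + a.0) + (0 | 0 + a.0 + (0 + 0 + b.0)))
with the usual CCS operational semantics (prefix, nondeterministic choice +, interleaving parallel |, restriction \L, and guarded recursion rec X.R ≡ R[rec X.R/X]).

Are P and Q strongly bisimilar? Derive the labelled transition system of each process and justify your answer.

NO

P's transition system — 7 states:
  p0 = b.(a.(0 + 0) + b.0 | b.0 + (0 | 0 + a.0 + (0 + 0 + b.0))) ⊢ -b-> p1
  p1 = a.(0 + 0) + b.0 | b.0 + (0 | 0 + a.0 + (0 + 0 + b.0)) ⊢ -a-> p2, -a-> p3, -b-> p2, -b-> p4, -b-> p5
  p2 = 0 ⊢ ∅
  p3 = 0 + 0 ⊢ ∅
  p4 = 0 | b.0 ⊢ -b-> p6
  p5 = b.0 | 0 ⊢ -b-> p6
  p6 = 0 | 0 ⊢ ∅
Q's transition system — 7 states:
  q0 = b.(a.(0 + 0) + b.0 | (b.0 + a.0) + (0 | 0 + a.0 + (0 + 0 + b.0))) ⊢ -b-> q1
  q1 = a.(0 + 0) + b.0 | (b.0 + a.0) + (0 | 0 + a.0 + (0 + 0 + b.0)) ⊢ -a-> q2, -a-> q3, -a-> q4, -b-> q2, -b-> q4, -b-> q5
  q2 = 0 ⊢ ∅
  q3 = 0 + 0 ⊢ ∅
  q4 = b.0 | 0 ⊢ -b-> q6
  q5 = 0 | (b.0 + a.0) ⊢ -a-> q6, -b-> q6
  q6 = 0 | 0 ⊢ ∅
Bisimilarity quotient blocks:
  B0 = {p0}
  B1 = {p1}
  B2 = {p4, p5, q4}
  B3 = {p2, p3, p6, q2, q3, q6}
  B4 = {q0}
  B5 = {q1}
  B6 = {q5}
p0 ∈ B0, q0 ∈ B4 → different blocks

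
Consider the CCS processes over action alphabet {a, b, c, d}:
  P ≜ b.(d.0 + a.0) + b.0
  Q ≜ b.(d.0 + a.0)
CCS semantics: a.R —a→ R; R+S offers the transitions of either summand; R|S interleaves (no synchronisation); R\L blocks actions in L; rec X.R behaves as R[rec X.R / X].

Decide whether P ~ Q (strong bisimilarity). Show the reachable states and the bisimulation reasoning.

P's transition system — 3 states:
  s0 = b.(d.0 + a.0) + b.0 ⊢ —b→ s1, —b→ s2
  s1 = 0 ⊢ ∅
  s2 = d.0 + a.0 ⊢ —a→ s1, —d→ s1
Q's transition system — 3 states:
  t0 = b.(d.0 + a.0) ⊢ —b→ t1
  t1 = d.0 + a.0 ⊢ —a→ t2, —d→ t2
  t2 = 0 ⊢ ∅
Coarsest stable partition (strong bisimilarity classes):
  B0 = {s0}
  B1 = {s2, t1}
  B2 = {s1, t2}
  B3 = {t0}
s0 ∈ B0, t0 ∈ B3 → different blocks

not bisimilar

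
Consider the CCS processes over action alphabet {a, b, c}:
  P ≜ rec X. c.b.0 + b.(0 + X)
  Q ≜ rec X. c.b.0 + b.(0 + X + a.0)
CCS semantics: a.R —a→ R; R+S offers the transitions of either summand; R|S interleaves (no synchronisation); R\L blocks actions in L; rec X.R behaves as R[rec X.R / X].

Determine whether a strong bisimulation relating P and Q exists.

Reachable graph of P (4 states):
  m0 = rec X. c.b.0 + b.(0 + X) → -b-> m1, -c-> m2
  m1 = 0 + (rec X. c.b.0 + b.(0 + X)) → -b-> m1, -c-> m2
  m2 = b.0 → -b-> m3
  m3 = 0 → ·
Reachable graph of Q (4 states):
  n0 = rec X. c.b.0 + b.(0 + X + a.0) → -b-> n1, -c-> n2
  n1 = 0 + (rec X. c.b.0 + b.(0 + X + a.0)) + a.0 → -a-> n3, -b-> n1, -c-> n2
  n2 = b.0 → -b-> n3
  n3 = 0 → ·
Bisimilarity quotient blocks:
  B0 = {m0, m1}
  B1 = {m2, n2}
  B2 = {m3, n3}
  B3 = {n0}
  B4 = {n1}
m0 ∈ B0, n0 ∈ B3 → different blocks

P ≁ Q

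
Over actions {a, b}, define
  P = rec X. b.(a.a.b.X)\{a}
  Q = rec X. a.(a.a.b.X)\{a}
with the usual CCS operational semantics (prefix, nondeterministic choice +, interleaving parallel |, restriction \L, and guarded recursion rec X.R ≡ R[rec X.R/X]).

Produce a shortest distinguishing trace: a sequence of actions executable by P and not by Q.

b

LTS(P): 2 reachable states
  p0 = rec X. b.(a.a.b.X)\{a} → --b--▸ p1
  p1 = (a.a.b.(rec X. b.(a.a.b.X)\{a}))\{a} → (no moves)
LTS(Q): 2 reachable states
  q0 = rec X. a.(a.a.b.X)\{a} → --a--▸ q1
  q1 = (a.a.b.(rec X. a.(a.a.b.X)\{a}))\{a} → (no moves)
Trace ⟨b⟩ through P, begin at {p0}:
  step 1 (b): {p1}
  P completes σ.
Trace ⟨b⟩ through Q, begin at {q0}:
  step 1 (b): ∅ (Q stuck)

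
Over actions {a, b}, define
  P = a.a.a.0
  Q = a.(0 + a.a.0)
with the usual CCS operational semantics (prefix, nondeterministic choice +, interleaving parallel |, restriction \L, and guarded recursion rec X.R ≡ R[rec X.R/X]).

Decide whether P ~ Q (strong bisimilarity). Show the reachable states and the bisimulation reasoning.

Reachable graph of P (4 states):
  m0 = a.a.a.0 | --a--▸ m1
  m1 = a.a.0 | --a--▸ m2
  m2 = a.0 | --a--▸ m3
  m3 = 0 | stopped
Reachable graph of Q (4 states):
  n0 = a.(0 + a.a.0) | --a--▸ n1
  n1 = 0 + a.a.0 | --a--▸ n2
  n2 = a.0 | --a--▸ n3
  n3 = 0 | stopped
Coarsest stable partition (strong bisimilarity classes):
  B0 = {m0, n0}
  B1 = {m1, n1}
  B2 = {m2, n2}
  B3 = {m3, n3}
m0 ∈ B0, n0 ∈ B0 → same block

YES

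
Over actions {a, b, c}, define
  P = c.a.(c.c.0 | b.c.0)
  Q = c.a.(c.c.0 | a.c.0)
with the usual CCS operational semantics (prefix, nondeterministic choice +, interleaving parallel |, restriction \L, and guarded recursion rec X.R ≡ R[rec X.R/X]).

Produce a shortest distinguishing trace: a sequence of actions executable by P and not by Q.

cab

LTS(P): 11 reachable states
  s0 = c.a.(c.c.0 | b.c.0) has moves -c-> s1
  s1 = a.(c.c.0 | b.c.0) has moves -a-> s2
  s2 = c.c.0 | b.c.0 has moves -b-> s3, -c-> s4
  s3 = c.c.0 | c.0 has moves -c-> s5, -c-> s6
  s4 = c.0 | b.c.0 has moves -b-> s5, -c-> s7
  s5 = c.0 | c.0 has moves -c-> s8, -c-> s9
  s6 = c.c.0 | 0 has moves -c-> s9
  s7 = 0 | b.c.0 has moves -b-> s8
  s8 = 0 | c.0 has moves -c-> s10
  s9 = c.0 | 0 has moves -c-> s10
  s10 = 0 | 0 has moves (no moves)
LTS(Q): 11 reachable states
  t0 = c.a.(c.c.0 | a.c.0) has moves -c-> t1
  t1 = a.(c.c.0 | a.c.0) has moves -a-> t2
  t2 = c.c.0 | a.c.0 has moves -a-> t3, -c-> t4
  t3 = c.c.0 | c.0 has moves -c-> t5, -c-> t6
  t4 = c.0 | a.c.0 has moves -a-> t5, -c-> t7
  t5 = c.0 | c.0 has moves -c-> t8, -c-> t9
  t6 = c.c.0 | 0 has moves -c-> t9
  t7 = 0 | a.c.0 has moves -a-> t8
  t8 = 0 | c.0 has moves -c-> t10
  t9 = c.0 | 0 has moves -c-> t10
  t10 = 0 | 0 has moves (no moves)
Run σ = ⟨cab⟩ on P: start {s0}
  [1] c ⇒ {s1}
  [2] a ⇒ {s2}
  [3] b ⇒ {s3}
  ✓ P
Run σ = ⟨cab⟩ on Q: start {t0}
  [1] c ⇒ {t1}
  [2] a ⇒ {t2}
  [3] b ⇒ ∅ (Q stuck)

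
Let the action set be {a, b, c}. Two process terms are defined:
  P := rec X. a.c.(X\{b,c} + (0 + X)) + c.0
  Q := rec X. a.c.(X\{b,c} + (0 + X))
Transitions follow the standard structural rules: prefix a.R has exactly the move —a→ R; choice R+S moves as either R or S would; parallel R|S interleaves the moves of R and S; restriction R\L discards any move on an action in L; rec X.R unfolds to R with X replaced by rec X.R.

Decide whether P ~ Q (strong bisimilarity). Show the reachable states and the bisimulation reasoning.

LTS(P): 5 reachable states
  p0 = rec X. a.c.(X\{b,c} + (0 + X)) + c.0 has moves --a--▸ p1, --c--▸ p2
  p1 = c.((rec X. a.c.(X\{b,c} + (0 + X)) + c.0)\{b,c} + (0 + (rec X. a.c.(X\{b,c} + (0 + X)) + c.0))) has moves --c--▸ p3
  p2 = 0 has moves stopped
  p3 = (rec X. a.c.(X\{b,c} + (0 + X)) + c.0)\{b,c} + (0 + (rec X. a.c.(X\{b,c} + (0 + X)) + c.0)) has moves --a--▸ p1, --a--▸ p4, --c--▸ p2
  p4 = (c.((rec X. a.c.(X\{b,c} + (0 + X)) + c.0)\{b,c} + (0 + (rec X. a.c.(X\{b,c} + (0 + X)) + c.0))))\{b,c} has moves stopped
LTS(Q): 4 reachable states
  q0 = rec X. a.c.(X\{b,c} + (0 + X)) has moves --a--▸ q1
  q1 = c.((rec X. a.c.(X\{b,c} + (0 + X)))\{b,c} + (0 + (rec X. a.c.(X\{b,c} + (0 + X))))) has moves --c--▸ q2
  q2 = (rec X. a.c.(X\{b,c} + (0 + X)))\{b,c} + (0 + (rec X. a.c.(X\{b,c} + (0 + X)))) has moves --a--▸ q1, --a--▸ q3
  q3 = (c.((rec X. a.c.(X\{b,c} + (0 + X)))\{b,c} + (0 + (rec X. a.c.(X\{b,c} + (0 + X))))))\{b,c} has moves stopped
Bisimilarity quotient blocks:
  B0 = {p0}
  B1 = {p1}
  B2 = {p3}
  B3 = {p2, p4, q3}
  B4 = {q0}
  B5 = {q1}
  B6 = {q2}
p0 ∈ B0, q0 ∈ B4 → different blocks

not bisimilar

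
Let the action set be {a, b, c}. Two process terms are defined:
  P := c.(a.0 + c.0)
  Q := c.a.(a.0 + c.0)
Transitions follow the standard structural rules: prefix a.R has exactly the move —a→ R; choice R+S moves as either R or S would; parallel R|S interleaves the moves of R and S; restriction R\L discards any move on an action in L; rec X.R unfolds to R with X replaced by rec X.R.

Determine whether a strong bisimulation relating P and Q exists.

P's transition system — 3 states:
  p0 = c.(a.0 + c.0) has moves =c=> p1
  p1 = a.0 + c.0 has moves =a=> p2, =c=> p2
  p2 = 0 has moves (no moves)
Q's transition system — 4 states:
  q0 = c.a.(a.0 + c.0) has moves =c=> q1
  q1 = a.(a.0 + c.0) has moves =a=> q2
  q2 = a.0 + c.0 has moves =a=> q3, =c=> q3
  q3 = 0 has moves (no moves)
Partition-refinement fixed point:
  B0 = {p0}
  B1 = {p1, q2}
  B2 = {p2, q3}
  B3 = {q0}
  B4 = {q1}
p0 ∈ B0, q0 ∈ B3 → different blocks

not bisimilar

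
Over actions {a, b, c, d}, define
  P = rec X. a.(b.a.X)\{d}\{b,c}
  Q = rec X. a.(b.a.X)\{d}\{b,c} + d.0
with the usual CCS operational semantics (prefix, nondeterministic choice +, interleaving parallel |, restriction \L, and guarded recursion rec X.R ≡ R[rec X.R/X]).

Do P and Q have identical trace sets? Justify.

traces(P) ≠ traces(Q) — witness ⟨d⟩

LTS(P): 2 reachable states
  s0 = rec X. a.(b.a.X)\{d}\{b,c} :: --a--▸ s1
  s1 = (b.a.(rec X. a.(b.a.X)\{d}\{b,c}))\{d}\{b,c} :: (no moves)
LTS(Q): 3 reachable states
  t0 = rec X. a.(b.a.X)\{d}\{b,c} + d.0 :: --a--▸ t1, --d--▸ t2
  t1 = (b.a.(rec X. a.(b.a.X)\{d}\{b,c} + d.0))\{d}\{b,c} :: (no moves)
  t2 = 0 :: (no moves)
Trace ⟨d⟩ through Q, begin at {t0}:
  after d @ step 1: {t2}
  ✓ Q
Trace ⟨d⟩ through P, begin at {s0}:
  after d @ step 1: no successor for P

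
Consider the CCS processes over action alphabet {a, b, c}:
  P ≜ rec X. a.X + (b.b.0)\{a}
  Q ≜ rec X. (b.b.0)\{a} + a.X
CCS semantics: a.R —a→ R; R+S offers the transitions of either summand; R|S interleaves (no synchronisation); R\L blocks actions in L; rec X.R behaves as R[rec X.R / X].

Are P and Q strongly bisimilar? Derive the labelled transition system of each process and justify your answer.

LTS(P): 3 reachable states
  u0 = rec X. a.X + (b.b.0)\{a} → =a=> u0, =b=> u1
  u1 = (b.0)\{a} → =b=> u2
  u2 = 0\{a} → ∅
LTS(Q): 3 reachable states
  v0 = rec X. (b.b.0)\{a} + a.X → =a=> v0, =b=> v1
  v1 = (b.0)\{a} → =b=> v2
  v2 = 0\{a} → ∅
Partition-refinement fixed point:
  B0 = {u0, v0}
  B1 = {u1, v1}
  B2 = {u2, v2}
u0 ∈ B0, v0 ∈ B0 → same block

YES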